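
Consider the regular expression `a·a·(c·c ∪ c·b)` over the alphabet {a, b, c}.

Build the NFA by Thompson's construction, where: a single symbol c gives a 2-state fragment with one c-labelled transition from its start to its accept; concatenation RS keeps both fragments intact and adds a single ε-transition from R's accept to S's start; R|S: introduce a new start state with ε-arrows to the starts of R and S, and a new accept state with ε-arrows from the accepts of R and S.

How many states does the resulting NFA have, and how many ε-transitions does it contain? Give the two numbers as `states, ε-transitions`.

14, 8

Building bottom-up:
Each of the 6 symbol leaves contributes 2 states and 0 ε-transitions.
  c·c = 4 states, 1 ε-transition
  c·b = 4 states, 1 ε-transition
  c·c ∪ c·b = 10 states, 6 ε-transitions
  a·a·(c·c ∪ c·b) = 14 states, 8 ε-transitions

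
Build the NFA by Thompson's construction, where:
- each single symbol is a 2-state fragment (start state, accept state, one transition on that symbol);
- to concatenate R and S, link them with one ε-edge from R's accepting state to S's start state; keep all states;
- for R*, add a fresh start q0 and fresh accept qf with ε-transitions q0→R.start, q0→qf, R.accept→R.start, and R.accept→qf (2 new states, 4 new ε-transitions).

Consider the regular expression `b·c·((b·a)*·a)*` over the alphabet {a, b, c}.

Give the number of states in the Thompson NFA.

14

Per subexpression:
Each of the 5 symbol leaves contributes a 2-state fragment.
  b·a = 4 states
  (b·a)* = 6 states
  (b·a)*·a = 8 states
  ((b·a)*·a)* = 10 states
  b·c·((b·a)*·a)* = 14 states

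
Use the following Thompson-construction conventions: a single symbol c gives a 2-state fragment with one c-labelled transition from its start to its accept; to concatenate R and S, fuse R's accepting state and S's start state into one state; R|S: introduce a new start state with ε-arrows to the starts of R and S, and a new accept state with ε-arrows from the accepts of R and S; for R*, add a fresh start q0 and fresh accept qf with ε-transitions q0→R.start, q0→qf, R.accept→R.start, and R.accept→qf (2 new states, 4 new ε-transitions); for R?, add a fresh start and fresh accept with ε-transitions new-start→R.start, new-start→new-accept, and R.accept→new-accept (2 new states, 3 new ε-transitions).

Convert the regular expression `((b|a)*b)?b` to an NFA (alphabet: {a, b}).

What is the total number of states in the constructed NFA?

Bottom-up over the parse tree:
Each of the 4 symbol leaves contributes a 2-state fragment.
  b|a = 6 states
  (b|a)* = 8 states
  (b|a)*b = 9 states
  ((b|a)*b)? = 11 states
  ((b|a)*b)?b = 12 states

12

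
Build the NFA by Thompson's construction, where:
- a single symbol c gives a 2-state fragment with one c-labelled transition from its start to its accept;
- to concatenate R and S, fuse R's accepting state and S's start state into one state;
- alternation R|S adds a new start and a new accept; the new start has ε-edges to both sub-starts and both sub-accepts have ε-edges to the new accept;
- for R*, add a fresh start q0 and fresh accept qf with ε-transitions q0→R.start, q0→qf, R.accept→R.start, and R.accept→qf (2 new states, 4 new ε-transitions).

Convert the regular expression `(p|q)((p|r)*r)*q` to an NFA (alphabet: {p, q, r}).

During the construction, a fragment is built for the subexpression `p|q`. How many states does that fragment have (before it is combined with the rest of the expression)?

6

Fragment for `p|q`:
Each of the 2 symbol leaves contributes a 2-state fragment.
  p|q → 6 states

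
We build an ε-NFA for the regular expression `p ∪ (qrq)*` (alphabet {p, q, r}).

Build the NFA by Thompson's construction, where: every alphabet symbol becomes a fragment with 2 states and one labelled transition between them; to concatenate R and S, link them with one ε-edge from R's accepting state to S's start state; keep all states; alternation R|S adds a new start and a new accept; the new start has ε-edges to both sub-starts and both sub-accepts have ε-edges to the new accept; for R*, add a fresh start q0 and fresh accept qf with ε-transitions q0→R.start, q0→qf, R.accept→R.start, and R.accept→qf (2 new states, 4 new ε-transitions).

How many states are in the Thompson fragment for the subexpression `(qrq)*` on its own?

Fragment for `(qrq)*`:
Each of the 3 symbol leaves contributes a 2-state fragment.
  qrq — 6 states
  (qrq)* — 8 states

8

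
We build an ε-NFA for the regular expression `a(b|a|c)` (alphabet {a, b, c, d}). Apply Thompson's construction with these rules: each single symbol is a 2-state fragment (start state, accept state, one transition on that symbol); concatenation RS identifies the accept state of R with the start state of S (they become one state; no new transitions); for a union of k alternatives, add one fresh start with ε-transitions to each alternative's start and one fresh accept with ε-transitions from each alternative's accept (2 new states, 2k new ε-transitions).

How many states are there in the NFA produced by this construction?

9

Recursing over subexpressions:
Each of the 4 symbol leaves contributes a 2-state fragment.
  b|a|c = 8 states
  a(b|a|c) = 9 states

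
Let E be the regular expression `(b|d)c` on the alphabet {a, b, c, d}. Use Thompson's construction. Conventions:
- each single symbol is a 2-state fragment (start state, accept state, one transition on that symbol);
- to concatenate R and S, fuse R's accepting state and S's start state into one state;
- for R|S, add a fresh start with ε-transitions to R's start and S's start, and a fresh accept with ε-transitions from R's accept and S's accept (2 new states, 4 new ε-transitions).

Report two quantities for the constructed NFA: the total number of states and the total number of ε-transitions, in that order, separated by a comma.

By structural recursion:
Each of the 3 symbol leaves contributes 2 states and 0 ε-transitions.
  b|d — 6 states, 4 ε-transitions
  (b|d)c — 7 states, 4 ε-transitions

7, 4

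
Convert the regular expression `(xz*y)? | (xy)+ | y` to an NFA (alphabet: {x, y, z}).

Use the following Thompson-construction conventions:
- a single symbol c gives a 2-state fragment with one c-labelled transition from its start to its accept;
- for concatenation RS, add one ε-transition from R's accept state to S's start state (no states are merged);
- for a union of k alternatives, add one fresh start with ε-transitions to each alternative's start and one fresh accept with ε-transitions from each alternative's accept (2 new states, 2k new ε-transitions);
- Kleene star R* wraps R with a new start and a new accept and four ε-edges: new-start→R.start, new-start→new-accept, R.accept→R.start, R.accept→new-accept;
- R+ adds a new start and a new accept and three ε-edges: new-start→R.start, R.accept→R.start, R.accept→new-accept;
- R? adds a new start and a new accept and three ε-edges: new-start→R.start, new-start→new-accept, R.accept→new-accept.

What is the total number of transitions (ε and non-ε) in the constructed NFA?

25

Recursing over subexpressions:
Each of the 6 symbol leaves contributes 1 transition (1 symbol, 0 ε).
  z* — 5 transitions (1 symbol, 4 ε)
  xz*y — 9 transitions (3 symbol, 6 ε)
  (xz*y)? — 12 transitions (3 symbol, 9 ε)
  xy — 3 transitions (2 symbol, 1 ε)
  (xy)+ — 6 transitions (2 symbol, 4 ε)
  (xz*y)? | (xy)+ | y — 25 transitions (6 symbol, 19 ε)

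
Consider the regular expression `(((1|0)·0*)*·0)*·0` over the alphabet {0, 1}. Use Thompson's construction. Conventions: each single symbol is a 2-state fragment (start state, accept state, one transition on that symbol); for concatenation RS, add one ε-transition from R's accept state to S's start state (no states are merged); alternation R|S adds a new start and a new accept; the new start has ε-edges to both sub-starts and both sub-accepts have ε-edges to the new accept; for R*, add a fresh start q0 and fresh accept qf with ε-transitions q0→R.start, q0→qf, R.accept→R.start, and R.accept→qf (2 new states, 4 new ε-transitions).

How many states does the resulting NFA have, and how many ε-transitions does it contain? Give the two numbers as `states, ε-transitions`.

18, 19

Per subexpression:
Each of the 5 symbol leaves contributes 2 states and 0 ε-transitions.
  1|0 : 6 states, 4 ε-transitions
  0* : 4 states, 4 ε-transitions
  (1|0)·0* : 10 states, 9 ε-transitions
  ((1|0)·0*)* : 12 states, 13 ε-transitions
  ((1|0)·0*)*·0 : 14 states, 14 ε-transitions
  (((1|0)·0*)*·0)* : 16 states, 18 ε-transitions
  (((1|0)·0*)*·0)*·0 : 18 states, 19 ε-transitions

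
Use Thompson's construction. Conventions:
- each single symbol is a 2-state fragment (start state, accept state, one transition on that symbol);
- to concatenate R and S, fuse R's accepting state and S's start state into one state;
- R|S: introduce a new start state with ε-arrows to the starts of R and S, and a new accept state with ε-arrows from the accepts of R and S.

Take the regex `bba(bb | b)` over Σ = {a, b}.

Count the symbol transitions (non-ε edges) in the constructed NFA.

Per subexpression:
Each of the 6 symbol leaves contributes exactly 1 symbol transition.
  bb — 2 symbol transitions
  bb | b — 3 symbol transitions
  bba(bb | b) — 6 symbol transitions

6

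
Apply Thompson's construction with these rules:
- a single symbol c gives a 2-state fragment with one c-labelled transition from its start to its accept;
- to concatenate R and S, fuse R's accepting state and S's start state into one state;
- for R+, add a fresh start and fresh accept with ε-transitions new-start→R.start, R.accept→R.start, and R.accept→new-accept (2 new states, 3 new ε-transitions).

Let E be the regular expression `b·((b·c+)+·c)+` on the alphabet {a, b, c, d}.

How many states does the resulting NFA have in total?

11

Building bottom-up:
Each of the 4 symbol leaves contributes a 2-state fragment.
  c+ : 4 states
  b·c+ : 5 states
  (b·c+)+ : 7 states
  (b·c+)+·c : 8 states
  ((b·c+)+·c)+ : 10 states
  b·((b·c+)+·c)+ : 11 states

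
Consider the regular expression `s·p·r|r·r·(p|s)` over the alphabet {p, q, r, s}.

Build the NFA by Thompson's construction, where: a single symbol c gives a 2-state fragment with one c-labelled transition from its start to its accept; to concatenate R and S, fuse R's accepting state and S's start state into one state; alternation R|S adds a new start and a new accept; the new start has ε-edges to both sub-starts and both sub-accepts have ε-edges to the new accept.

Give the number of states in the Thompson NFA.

14

By structural recursion:
Each of the 7 symbol leaves contributes a 2-state fragment.
  s·p·r — 4 states
  p|s — 6 states
  r·r·(p|s) — 8 states
  s·p·r|r·r·(p|s) — 14 states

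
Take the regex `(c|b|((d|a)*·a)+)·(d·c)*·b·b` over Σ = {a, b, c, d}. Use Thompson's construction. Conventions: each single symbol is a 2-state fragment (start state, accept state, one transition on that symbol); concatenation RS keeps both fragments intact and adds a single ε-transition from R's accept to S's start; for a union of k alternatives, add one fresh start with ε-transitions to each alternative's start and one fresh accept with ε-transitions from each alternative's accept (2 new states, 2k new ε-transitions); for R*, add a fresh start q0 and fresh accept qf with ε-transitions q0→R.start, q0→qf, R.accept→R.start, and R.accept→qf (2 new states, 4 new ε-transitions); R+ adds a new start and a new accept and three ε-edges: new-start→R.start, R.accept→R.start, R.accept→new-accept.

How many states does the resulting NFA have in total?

28

Recursing over subexpressions:
Each of the 9 symbol leaves contributes a 2-state fragment.
  d|a = 6 states
  (d|a)* = 8 states
  (d|a)*·a = 10 states
  ((d|a)*·a)+ = 12 states
  c|b|((d|a)*·a)+ = 18 states
  d·c = 4 states
  (d·c)* = 6 states
  (c|b|((d|a)*·a)+)·(d·c)*·b·b = 28 states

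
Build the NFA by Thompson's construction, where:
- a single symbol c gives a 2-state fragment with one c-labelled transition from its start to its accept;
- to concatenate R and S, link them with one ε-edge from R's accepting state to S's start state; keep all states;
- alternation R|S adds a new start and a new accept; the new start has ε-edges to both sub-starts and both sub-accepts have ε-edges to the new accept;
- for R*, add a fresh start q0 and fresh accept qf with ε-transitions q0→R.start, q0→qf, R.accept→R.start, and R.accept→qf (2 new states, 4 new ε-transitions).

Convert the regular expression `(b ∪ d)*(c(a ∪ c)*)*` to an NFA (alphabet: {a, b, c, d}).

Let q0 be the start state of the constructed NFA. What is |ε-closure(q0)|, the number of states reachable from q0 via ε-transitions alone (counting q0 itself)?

8

Compute the ε-closure size of each fragment's start state recursively; a symbol fragment's start has no outgoing ε-edge, so its closure is just itself (size 1).
  b ∪ d : |closure| = 1 + 1 + 1 = 3 (the new accept is not ε-reachable since no branch accepts ε)
  (b ∪ d)* : the star's fresh start ε-reaches both the body's start and the fresh accept: |closure| = 2 + 3 = 5
  a ∪ c : |closure| = 1 + 1 + 1 = 3 (the new accept is not ε-reachable since no branch accepts ε)
  (a ∪ c)* : new start has ε-edges to the inner start and to the new accept, so |closure| = 2 + 3 = 5
  c(a ∪ c)* : same as the first factor's closure: |closure| = 1
  (c(a ∪ c)*)* : |closure| = 1 (new start) + 1 (body) + 1 (new accept) = 3
  (b ∪ d)*(c(a ∪ c)*)* : |closure| = 5 + 3 = 8 (closure spills across the concat boundary because the left factor accepts ε)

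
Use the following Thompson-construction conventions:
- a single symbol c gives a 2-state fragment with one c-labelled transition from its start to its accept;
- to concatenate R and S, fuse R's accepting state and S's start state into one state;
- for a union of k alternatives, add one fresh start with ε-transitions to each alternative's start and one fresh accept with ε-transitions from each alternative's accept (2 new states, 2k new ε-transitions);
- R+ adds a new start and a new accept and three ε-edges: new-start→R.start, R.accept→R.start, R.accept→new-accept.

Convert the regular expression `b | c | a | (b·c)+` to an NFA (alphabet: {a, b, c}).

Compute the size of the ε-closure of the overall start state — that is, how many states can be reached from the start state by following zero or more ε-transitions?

Compute the ε-closure size of each fragment's start state recursively; a symbol fragment's start has no outgoing ε-edge, so its closure is just itself (size 1).
  b·c : |closure| equals the left operand's closure size = 1 (its accept is not ε-reachable, so the closure stops there)
  (b·c)+ : |closure| = 1 + 1 = 2 (the body doesn't accept ε, so the new accept is not reached)
  b | c | a | (b·c)+ : |closure| = 1 + 1 + 1 + 1 + 2 = 6 (the new accept is not ε-reachable since no branch accepts ε)

6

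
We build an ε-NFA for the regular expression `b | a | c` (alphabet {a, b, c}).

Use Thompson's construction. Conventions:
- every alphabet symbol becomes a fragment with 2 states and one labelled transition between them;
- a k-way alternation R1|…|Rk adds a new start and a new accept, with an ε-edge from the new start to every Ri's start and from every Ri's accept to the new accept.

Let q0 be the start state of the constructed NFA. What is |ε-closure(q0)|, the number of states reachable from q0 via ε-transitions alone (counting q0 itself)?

Work bottom-up. For each fragment F, track |ε-closure(F.start)| and whether F's accept lies in that closure (i.e. whether F accepts ε). A single-symbol fragment has closure size 1 and does not accept ε.
  b | a | c — C = 1 + 1 + 1 + 1 = 4 (the new accept is not ε-reachable since no branch accepts ε)

4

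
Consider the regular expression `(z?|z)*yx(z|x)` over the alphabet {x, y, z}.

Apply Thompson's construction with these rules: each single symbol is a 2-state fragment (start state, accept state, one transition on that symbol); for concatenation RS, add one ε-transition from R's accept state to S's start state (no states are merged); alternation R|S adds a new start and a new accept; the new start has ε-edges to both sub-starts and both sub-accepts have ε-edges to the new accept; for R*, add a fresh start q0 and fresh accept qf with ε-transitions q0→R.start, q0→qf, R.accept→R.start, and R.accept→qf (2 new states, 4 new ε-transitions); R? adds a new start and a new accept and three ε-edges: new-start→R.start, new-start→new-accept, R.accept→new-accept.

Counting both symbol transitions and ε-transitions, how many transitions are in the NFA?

Bottom-up over the parse tree:
Each of the 6 symbol leaves contributes 1 transition (1 symbol, 0 ε).
  z? → 4 transitions (1 symbol, 3 ε)
  z?|z → 9 transitions (2 symbol, 7 ε)
  (z?|z)* → 13 transitions (2 symbol, 11 ε)
  z|x → 6 transitions (2 symbol, 4 ε)
  (z?|z)*yx(z|x) → 24 transitions (6 symbol, 18 ε)

24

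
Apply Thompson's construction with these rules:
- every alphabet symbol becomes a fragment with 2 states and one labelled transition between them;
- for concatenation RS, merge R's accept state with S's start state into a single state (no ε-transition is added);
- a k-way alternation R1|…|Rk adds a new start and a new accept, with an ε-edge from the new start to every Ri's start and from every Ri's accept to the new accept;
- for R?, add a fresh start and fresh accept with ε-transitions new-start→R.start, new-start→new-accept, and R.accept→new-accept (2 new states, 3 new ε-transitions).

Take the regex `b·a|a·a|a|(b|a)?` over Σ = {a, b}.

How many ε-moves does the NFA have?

Recursing over subexpressions:
Each of the 7 symbol leaves contributes 0 ε-transitions.
  b·a : 0 ε-transitions
  a·a : 0 ε-transitions
  b|a : 4 ε-transitions
  (b|a)? : 7 ε-transitions
  b·a|a·a|a|(b|a)? : 15 ε-transitions

15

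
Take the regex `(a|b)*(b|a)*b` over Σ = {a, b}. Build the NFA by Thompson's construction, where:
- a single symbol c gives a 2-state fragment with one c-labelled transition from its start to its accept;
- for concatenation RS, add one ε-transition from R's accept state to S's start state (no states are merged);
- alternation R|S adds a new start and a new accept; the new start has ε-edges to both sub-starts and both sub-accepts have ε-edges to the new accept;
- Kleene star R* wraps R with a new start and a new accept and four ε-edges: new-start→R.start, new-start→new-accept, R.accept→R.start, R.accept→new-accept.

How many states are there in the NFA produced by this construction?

Recursing over subexpressions:
Each of the 5 symbol leaves contributes a 2-state fragment.
  a|b → 6 states
  (a|b)* → 8 states
  b|a → 6 states
  (b|a)* → 8 states
  (a|b)*(b|a)*b → 18 states

18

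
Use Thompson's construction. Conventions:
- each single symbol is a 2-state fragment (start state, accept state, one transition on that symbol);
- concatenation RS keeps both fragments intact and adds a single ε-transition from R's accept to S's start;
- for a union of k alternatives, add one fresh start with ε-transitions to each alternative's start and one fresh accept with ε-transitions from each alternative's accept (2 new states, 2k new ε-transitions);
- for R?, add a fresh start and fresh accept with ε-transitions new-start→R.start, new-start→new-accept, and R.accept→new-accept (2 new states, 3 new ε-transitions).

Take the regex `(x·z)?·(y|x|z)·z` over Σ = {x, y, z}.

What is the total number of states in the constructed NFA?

16

Building bottom-up:
Each of the 6 symbol leaves contributes a 2-state fragment.
  x·z = 4 states
  (x·z)? = 6 states
  y|x|z = 8 states
  (x·z)?·(y|x|z)·z = 16 states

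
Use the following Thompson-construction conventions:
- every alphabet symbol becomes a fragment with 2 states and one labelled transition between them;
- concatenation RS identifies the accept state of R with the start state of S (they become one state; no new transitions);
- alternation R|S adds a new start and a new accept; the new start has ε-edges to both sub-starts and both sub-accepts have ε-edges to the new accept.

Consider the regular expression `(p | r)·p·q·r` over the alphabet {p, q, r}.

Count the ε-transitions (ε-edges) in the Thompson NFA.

4

Bottom-up over the parse tree:
Each of the 5 symbol leaves contributes 0 ε-transitions.
  p | r = 4 ε-transitions
  (p | r)·p·q·r = 4 ε-transitions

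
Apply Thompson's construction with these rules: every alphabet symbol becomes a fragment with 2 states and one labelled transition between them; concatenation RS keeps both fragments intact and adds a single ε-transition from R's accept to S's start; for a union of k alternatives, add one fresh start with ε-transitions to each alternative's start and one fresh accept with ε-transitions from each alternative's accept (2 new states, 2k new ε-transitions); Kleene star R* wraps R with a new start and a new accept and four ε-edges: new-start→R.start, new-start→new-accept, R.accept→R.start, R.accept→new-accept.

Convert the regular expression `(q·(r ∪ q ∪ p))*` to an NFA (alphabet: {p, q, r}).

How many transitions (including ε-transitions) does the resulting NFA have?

Per subexpression:
Each of the 4 symbol leaves contributes 1 transition (1 symbol, 0 ε).
  r ∪ q ∪ p = 9 transitions (3 symbol, 6 ε)
  q·(r ∪ q ∪ p) = 11 transitions (4 symbol, 7 ε)
  (q·(r ∪ q ∪ p))* = 15 transitions (4 symbol, 11 ε)

15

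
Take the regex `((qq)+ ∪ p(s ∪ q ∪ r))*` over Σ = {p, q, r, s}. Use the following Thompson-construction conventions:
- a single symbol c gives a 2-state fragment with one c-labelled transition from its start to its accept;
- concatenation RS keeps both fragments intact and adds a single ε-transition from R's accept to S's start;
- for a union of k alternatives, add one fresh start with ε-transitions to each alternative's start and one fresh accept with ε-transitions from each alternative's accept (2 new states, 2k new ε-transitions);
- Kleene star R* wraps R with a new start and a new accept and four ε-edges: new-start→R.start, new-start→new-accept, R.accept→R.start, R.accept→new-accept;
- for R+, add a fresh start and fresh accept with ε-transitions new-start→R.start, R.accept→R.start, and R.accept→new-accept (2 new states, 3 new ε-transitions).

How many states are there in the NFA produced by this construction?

20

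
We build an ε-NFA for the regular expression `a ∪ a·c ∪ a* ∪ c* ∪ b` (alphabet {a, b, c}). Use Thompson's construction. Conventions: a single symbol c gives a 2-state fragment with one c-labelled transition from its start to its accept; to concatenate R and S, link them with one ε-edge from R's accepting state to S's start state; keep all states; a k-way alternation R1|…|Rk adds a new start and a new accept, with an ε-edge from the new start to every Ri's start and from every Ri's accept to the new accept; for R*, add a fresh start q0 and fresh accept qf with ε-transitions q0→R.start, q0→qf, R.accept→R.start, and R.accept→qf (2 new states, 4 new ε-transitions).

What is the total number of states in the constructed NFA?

18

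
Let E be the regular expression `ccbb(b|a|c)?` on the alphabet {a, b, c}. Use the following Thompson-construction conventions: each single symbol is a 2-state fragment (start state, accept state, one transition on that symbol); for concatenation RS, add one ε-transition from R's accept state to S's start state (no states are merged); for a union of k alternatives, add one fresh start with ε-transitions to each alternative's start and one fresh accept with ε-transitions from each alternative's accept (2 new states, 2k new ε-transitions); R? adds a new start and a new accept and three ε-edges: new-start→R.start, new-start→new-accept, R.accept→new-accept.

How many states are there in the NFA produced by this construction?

18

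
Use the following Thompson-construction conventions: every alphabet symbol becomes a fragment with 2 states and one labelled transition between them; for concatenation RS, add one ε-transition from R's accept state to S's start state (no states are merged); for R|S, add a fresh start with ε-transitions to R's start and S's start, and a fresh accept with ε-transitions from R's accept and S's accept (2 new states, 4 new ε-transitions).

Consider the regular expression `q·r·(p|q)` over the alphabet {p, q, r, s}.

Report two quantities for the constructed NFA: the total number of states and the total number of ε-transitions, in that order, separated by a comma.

Per subexpression:
Each of the 4 symbol leaves contributes 2 states and 0 ε-transitions.
  p|q → 6 states, 4 ε-transitions
  q·r·(p|q) → 10 states, 6 ε-transitions

10, 6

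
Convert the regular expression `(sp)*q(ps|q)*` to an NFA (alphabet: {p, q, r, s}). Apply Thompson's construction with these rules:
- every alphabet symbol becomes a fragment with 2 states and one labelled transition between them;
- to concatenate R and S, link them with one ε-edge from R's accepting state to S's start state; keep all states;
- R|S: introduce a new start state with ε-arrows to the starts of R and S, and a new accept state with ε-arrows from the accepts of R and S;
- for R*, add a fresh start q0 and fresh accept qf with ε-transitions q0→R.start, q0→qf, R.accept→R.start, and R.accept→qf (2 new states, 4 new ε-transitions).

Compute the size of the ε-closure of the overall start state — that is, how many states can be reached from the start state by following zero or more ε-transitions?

4

Let C(F) = |ε-closure(F.start)| within fragment F, and note whether F accepts ε. Symbol fragments have C = 1 and do not accept ε. Then:
  sp — same as the first factor's closure: |closure| = 1
  (sp)* — new start has ε-edges to the inner start and to the new accept, so |closure| = 2 + 1 = 3
  ps — |closure| equals the left operand's closure size = 1 (its accept is not ε-reachable, so the closure stops there)
  ps|q — |closure| = 1 + 1 + 1 = 3 (the new accept is not ε-reachable since no branch accepts ε)
  (ps|q)* — the star's fresh start ε-reaches both the body's start and the fresh accept: |closure| = 2 + 3 = 5
  (sp)*q(ps|q)* — the left operand accepts ε, so the closure extends into the next operand (via the concat ε-link); |closure| = 3 + 1 = 4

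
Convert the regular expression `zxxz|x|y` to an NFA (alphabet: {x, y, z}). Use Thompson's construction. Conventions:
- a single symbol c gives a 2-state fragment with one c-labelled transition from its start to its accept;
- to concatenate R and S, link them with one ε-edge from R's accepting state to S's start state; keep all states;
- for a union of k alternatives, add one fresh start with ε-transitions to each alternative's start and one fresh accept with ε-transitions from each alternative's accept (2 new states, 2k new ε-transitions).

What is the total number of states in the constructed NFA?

14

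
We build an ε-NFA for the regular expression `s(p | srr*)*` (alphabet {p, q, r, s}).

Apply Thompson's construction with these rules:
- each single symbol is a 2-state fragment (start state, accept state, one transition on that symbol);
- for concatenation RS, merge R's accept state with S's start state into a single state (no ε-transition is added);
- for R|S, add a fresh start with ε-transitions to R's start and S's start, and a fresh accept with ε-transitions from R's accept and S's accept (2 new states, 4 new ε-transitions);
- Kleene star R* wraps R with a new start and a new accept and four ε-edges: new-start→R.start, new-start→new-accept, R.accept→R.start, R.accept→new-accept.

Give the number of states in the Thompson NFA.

13

Bottom-up over the parse tree:
Each of the 5 symbol leaves contributes a 2-state fragment.
  r* → 4 states
  srr* → 6 states
  p | srr* → 10 states
  (p | srr*)* → 12 states
  s(p | srr*)* → 13 states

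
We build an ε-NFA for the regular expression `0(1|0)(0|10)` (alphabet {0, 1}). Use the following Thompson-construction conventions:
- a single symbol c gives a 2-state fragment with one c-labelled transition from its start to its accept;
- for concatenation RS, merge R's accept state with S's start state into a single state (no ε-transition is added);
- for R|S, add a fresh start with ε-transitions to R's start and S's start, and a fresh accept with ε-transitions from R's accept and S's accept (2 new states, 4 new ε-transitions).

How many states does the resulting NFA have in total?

Recursing over subexpressions:
Each of the 6 symbol leaves contributes a 2-state fragment.
  1|0 : 6 states
  10 : 3 states
  0|10 : 7 states
  0(1|0)(0|10) : 13 states

13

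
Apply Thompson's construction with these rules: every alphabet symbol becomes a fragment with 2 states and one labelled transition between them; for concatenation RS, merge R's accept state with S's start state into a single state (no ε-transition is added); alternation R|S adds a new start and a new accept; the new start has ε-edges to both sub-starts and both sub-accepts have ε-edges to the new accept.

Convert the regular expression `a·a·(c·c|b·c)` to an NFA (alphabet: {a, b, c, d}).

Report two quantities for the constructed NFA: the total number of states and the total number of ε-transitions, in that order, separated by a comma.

10, 4

Bottom-up over the parse tree:
Each of the 6 symbol leaves contributes 2 states and 0 ε-transitions.
  c·c = 3 states, 0 ε-transitions
  b·c = 3 states, 0 ε-transitions
  c·c|b·c = 8 states, 4 ε-transitions
  a·a·(c·c|b·c) = 10 states, 4 ε-transitions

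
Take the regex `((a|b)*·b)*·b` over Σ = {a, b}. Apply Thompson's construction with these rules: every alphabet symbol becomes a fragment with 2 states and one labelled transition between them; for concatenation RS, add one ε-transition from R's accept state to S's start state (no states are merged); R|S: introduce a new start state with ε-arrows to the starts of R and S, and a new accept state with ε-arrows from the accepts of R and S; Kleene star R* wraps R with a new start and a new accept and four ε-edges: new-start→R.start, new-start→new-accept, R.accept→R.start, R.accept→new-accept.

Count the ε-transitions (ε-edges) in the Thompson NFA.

14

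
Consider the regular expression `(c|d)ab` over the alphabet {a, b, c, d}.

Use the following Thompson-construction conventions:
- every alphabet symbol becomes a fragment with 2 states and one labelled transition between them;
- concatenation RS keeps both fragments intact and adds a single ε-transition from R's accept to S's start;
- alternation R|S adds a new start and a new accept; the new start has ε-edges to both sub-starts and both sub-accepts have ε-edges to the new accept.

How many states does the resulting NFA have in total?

Building bottom-up:
Each of the 4 symbol leaves contributes a 2-state fragment.
  c|d → 6 states
  (c|d)ab → 10 states

10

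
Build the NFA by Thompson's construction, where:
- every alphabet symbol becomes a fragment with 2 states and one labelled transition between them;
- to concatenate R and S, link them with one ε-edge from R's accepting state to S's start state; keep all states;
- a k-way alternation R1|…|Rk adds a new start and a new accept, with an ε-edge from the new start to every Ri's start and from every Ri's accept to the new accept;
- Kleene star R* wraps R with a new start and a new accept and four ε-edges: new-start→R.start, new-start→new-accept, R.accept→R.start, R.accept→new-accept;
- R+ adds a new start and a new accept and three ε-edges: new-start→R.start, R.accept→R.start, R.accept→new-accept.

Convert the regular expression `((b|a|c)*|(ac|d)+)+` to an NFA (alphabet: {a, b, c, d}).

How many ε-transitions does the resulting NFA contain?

Per subexpression:
Each of the 6 symbol leaves contributes 0 ε-transitions.
  b|a|c → 6 ε-transitions
  (b|a|c)* → 10 ε-transitions
  ac → 1 ε-transition
  ac|d → 5 ε-transitions
  (ac|d)+ → 8 ε-transitions
  (b|a|c)*|(ac|d)+ → 22 ε-transitions
  ((b|a|c)*|(ac|d)+)+ → 25 ε-transitions

25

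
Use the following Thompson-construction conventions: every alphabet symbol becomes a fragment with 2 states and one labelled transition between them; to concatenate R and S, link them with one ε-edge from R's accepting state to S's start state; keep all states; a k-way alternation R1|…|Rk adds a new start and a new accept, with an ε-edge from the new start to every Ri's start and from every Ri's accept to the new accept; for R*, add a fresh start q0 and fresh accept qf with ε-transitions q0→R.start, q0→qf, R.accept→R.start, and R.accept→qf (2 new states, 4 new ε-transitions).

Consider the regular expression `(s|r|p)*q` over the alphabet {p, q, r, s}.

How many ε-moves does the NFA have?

Recursing over subexpressions:
Each of the 4 symbol leaves contributes 0 ε-transitions.
  s|r|p = 6 ε-transitions
  (s|r|p)* = 10 ε-transitions
  (s|r|p)*q = 11 ε-transitions

11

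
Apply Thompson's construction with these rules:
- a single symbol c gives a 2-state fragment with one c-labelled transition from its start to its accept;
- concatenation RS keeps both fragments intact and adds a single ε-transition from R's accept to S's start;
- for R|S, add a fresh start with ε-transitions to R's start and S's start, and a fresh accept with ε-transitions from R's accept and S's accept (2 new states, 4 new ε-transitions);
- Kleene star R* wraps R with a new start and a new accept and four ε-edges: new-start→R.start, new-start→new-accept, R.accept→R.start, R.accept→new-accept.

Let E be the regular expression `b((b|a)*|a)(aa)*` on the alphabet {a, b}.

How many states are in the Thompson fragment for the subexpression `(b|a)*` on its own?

Fragment for `(b|a)*`:
Each of the 2 symbol leaves contributes a 2-state fragment.
  b|a : 6 states
  (b|a)* : 8 states

8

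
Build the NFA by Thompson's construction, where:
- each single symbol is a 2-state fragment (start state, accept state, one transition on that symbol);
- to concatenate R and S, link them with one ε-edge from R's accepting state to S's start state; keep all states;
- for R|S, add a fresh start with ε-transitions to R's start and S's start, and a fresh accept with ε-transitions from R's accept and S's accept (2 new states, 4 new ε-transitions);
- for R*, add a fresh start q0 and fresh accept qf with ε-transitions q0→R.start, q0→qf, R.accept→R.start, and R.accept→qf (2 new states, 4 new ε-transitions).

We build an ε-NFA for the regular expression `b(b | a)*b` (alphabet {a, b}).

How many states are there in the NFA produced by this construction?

12

Building bottom-up:
Each of the 4 symbol leaves contributes a 2-state fragment.
  b | a — 6 states
  (b | a)* — 8 states
  b(b | a)*b — 12 states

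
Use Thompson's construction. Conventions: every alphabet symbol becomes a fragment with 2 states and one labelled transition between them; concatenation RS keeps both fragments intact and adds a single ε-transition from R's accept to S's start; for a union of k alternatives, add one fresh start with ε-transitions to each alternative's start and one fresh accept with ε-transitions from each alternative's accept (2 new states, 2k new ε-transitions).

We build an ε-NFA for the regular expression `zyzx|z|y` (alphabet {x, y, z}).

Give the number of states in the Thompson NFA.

14

Bottom-up over the parse tree:
Each of the 6 symbol leaves contributes a 2-state fragment.
  zyzx — 8 states
  zyzx|z|y — 14 states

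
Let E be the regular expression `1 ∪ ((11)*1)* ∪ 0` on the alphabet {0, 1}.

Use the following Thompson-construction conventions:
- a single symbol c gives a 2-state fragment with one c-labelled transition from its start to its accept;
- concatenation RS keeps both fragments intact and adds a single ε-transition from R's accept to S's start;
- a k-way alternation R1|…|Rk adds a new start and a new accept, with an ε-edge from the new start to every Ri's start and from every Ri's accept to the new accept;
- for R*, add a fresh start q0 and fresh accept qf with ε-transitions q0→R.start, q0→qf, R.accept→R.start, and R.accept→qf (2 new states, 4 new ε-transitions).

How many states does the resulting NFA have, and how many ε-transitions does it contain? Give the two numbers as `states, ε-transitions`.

Bottom-up over the parse tree:
Each of the 5 symbol leaves contributes 2 states and 0 ε-transitions.
  11 : 4 states, 1 ε-transition
  (11)* : 6 states, 5 ε-transitions
  (11)*1 : 8 states, 6 ε-transitions
  ((11)*1)* : 10 states, 10 ε-transitions
  1 ∪ ((11)*1)* ∪ 0 : 16 states, 16 ε-transitions

16, 16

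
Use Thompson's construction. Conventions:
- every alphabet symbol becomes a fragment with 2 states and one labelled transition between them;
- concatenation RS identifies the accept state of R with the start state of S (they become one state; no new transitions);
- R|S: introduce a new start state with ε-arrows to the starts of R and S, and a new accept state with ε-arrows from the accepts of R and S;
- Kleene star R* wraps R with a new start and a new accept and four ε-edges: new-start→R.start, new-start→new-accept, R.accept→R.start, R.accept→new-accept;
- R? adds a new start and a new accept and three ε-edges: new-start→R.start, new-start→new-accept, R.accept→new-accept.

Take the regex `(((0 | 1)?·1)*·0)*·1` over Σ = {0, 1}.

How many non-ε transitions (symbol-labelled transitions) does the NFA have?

By structural recursion:
Each of the 5 symbol leaves contributes exactly 1 symbol transition.
  0 | 1 — 2 symbol transitions
  (0 | 1)? — 2 symbol transitions
  (0 | 1)?·1 — 3 symbol transitions
  ((0 | 1)?·1)* — 3 symbol transitions
  ((0 | 1)?·1)*·0 — 4 symbol transitions
  (((0 | 1)?·1)*·0)* — 4 symbol transitions
  (((0 | 1)?·1)*·0)*·1 — 5 symbol transitions

5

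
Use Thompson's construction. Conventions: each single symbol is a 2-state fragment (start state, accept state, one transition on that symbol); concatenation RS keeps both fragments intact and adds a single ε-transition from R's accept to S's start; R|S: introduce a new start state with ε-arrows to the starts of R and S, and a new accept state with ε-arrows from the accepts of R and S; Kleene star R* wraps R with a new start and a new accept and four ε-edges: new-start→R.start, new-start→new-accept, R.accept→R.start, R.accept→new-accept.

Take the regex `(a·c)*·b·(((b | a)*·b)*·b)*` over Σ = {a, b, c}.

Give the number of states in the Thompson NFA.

24

Bottom-up over the parse tree:
Each of the 7 symbol leaves contributes a 2-state fragment.
  a·c = 4 states
  (a·c)* = 6 states
  b | a = 6 states
  (b | a)* = 8 states
  (b | a)*·b = 10 states
  ((b | a)*·b)* = 12 states
  ((b | a)*·b)*·b = 14 states
  (((b | a)*·b)*·b)* = 16 states
  (a·c)*·b·(((b | a)*·b)*·b)* = 24 states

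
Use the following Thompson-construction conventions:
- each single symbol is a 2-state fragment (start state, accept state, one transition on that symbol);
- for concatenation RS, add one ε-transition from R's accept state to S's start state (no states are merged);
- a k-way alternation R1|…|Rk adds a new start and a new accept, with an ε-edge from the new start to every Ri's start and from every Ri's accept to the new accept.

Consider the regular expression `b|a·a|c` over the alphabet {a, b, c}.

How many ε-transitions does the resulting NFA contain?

7

Building bottom-up:
Each of the 4 symbol leaves contributes 0 ε-transitions.
  a·a : 1 ε-transition
  b|a·a|c : 7 ε-transitions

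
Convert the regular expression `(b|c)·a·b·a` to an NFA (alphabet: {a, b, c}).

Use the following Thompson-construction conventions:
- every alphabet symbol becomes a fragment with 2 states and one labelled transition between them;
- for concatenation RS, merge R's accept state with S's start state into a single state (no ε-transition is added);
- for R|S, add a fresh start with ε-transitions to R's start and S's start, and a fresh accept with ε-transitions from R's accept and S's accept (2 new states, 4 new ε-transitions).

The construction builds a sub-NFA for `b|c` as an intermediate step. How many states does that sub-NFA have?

Fragment for `b|c`:
Each of the 2 symbol leaves contributes a 2-state fragment.
  b|c — 6 states

6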